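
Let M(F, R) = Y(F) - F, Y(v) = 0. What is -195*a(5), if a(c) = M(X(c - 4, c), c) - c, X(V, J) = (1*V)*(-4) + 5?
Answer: 1170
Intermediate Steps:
X(V, J) = 5 - 4*V (X(V, J) = V*(-4) + 5 = -4*V + 5 = 5 - 4*V)
M(F, R) = -F (M(F, R) = 0 - F = -F)
a(c) = -21 + 3*c (a(c) = -(5 - 4*(c - 4)) - c = -(5 - 4*(-4 + c)) - c = -(5 + (16 - 4*c)) - c = -(21 - 4*c) - c = (-21 + 4*c) - c = -21 + 3*c)
-195*a(5) = -195*(-21 + 3*5) = -195*(-21 + 15) = -195*(-6) = 1170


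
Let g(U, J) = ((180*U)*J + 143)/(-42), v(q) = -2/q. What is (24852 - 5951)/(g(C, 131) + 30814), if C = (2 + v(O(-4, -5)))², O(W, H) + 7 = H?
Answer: 18901/28175 ≈ 0.67084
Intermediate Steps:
O(W, H) = -7 + H
C = 169/36 (C = (2 - 2/(-7 - 5))² = (2 - 2/(-12))² = (2 - 2*(-1/12))² = (2 + ⅙)² = (13/6)² = 169/36 ≈ 4.6944)
g(U, J) = -143/42 - 30*J*U/7 (g(U, J) = (180*J*U + 143)*(-1/42) = (143 + 180*J*U)*(-1/42) = -143/42 - 30*J*U/7)
(24852 - 5951)/(g(C, 131) + 30814) = (24852 - 5951)/((-143/42 - 30/7*131*169/36) + 30814) = 18901/((-143/42 - 110695/42) + 30814) = 18901/(-2639 + 30814) = 18901/28175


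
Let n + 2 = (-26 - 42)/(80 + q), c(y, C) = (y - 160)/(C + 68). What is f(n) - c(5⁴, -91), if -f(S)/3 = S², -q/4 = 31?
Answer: 54540/2783 ≈ 19.598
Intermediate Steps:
q = -124 (q = -4*31 = -124)
c(y, C) = (-160 + y)/(68 + C)
n = -5/11 (n = -2 + (-26 - 42)/(80 - 124) = -2 - 68/(-44) = -2 - 68*(-1/44) = -2 + 17/11 = -5/11 ≈ -0.45455)
f(S) = -3*S²
f(n) - c(5⁴, -91) = -3*(-5/11)² - (-160 + 5⁴)/(68 - 91) = -3*25/121 - (-160 + 625)/(-23) = -75/121 - (-1)*465/23 = -75/121 - 1*(-465/23) = -75/121 + 465/23 = 54540/2783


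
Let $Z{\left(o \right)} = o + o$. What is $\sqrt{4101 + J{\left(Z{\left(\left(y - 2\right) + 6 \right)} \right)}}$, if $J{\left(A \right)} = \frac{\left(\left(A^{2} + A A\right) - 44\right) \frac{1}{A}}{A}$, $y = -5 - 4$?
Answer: $\frac{6 \sqrt{2849}}{5} \approx 64.051$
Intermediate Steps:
$y = -9$
$Z{\left(o \right)} = 2 o$
$J{\left(A \right)} = \frac{-44 + 2 A^{2}}{A^{2}}$ ($J{\left(A \right)} = \frac{\left(\left(A^{2} + A^{2}\right) - 44\right) \frac{1}{A}}{A} = \frac{\left(2 A^{2} - 44\right) \frac{1}{A}}{A} = \frac{\left(-44 + 2 A^{2}\right) \frac{1}{A}}{A} = \frac{\frac{1}{A} \left(-44 + 2 A^{2}\right)}{A} = \frac{-44 + 2 A^{2}}{A^{2}}$)
$\sqrt{4101 + J{\left(Z{\left(\left(y - 2\right) + 6 \right)} \right)}} = \sqrt{4101 + \left(2 - \frac{44}{4 \left(\left(-9 - 2\right) + 6\right)^{2}}\right)} = \sqrt{4101 + \left(2 - \frac{44}{4 \left(-11 + 6\right)^{2}}\right)} = \sqrt{4101 + \left(2 - \frac{44}{100}\right)} = \sqrt{4101 + \left(2 - \frac{11}{25}\right)} = \sqrt{4101 + \frac{39}{25}} = \sqrt{\frac{102564}{25}} = \frac{6 \sqrt{2849}}{5}$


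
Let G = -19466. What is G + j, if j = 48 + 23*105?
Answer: -17003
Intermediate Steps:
j = 2463 (j = 48 + 2415 = 2463)
G + j = -19466 + 2463 = -17003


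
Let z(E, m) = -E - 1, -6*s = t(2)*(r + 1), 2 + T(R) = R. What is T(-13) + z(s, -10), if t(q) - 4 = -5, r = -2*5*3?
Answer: -67/6 ≈ -11.167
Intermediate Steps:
T(R) = -2 + R
r = -30 (r = -10*3 = -30)
t(q) = -1 (t(q) = 4 - 5 = -1)
s = -29/6 (s = -(-1)*(-30 + 1)/6 = -(-1)*(-29)/6 = -1/6*29 = -29/6 ≈ -4.8333)
z(E, m) = -1 - E
T(-13) + z(s, -10) = (-2 - 13) + (-1 - 1*(-29/6)) = -15 + (-1 + 29/6) = -15 + 23/6 = -67/6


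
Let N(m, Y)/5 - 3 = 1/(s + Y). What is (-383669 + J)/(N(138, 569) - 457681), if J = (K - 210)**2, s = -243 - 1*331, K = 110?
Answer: 373669/457667 ≈ 0.81646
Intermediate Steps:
s = -574 (s = -243 - 331 = -574)
N(m, Y) = 15 + 5/(-574 + Y)
J = 10000 (J = (110 - 210)**2 = (-100)**2 = 10000)
(-383669 + J)/(N(138, 569) - 457681) = (-383669 + 10000)/(5*(-1721 + 3*569)/(-574 + 569) - 457681) = -373669/(5*(-1721 + 1707)/(-5) - 457681) = -373669/(5*(-1/5)*(-14) - 457681) = -373669/(14 - 457681) = -373669/(-457667) = -373669*(-1/457667) = 373669/457667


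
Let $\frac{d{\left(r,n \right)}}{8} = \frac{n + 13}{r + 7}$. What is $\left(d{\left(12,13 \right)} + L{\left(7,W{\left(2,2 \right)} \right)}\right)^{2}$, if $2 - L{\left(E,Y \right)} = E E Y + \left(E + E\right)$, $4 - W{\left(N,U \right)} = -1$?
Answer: $\frac{21855625}{361} \approx 60542.0$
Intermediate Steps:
$d{\left(r,n \right)} = \frac{8 \left(13 + n\right)}{7 + r}$ ($d{\left(r,n \right)} = 8 \frac{n + 13}{r + 7} = 8 \frac{13 + n}{7 + r} = \frac{8 \left(13 + n\right)}{7 + r}$)
$W{\left(N,U \right)} = 5$ ($W{\left(N,U \right)} = 4 - -1 = 4 + 1 = 5$)
$L{\left(E,Y \right)} = 2 - 2 E - Y E^{2}$ ($L{\left(E,Y \right)} = 2 - \left(E E Y + \left(E + E\right)\right) = 2 - \left(E^{2} Y + 2 E\right) = 2 - \left(Y E^{2} + 2 E\right) = 2 - \left(2 E + Y E^{2}\right) = 2 - 2 E - Y E^{2}$)
$\left(d{\left(12,13 \right)} + L{\left(7,W{\left(2,2 \right)} \right)}\right)^{2} = \left(\frac{8 \left(13 + 13\right)}{7 + 12} - \left(12 + 245\right)\right)^{2} = \left(8 \cdot \frac{1}{19} \cdot 26 - \left(12 + 245\right)\right)^{2} = \left(8 \cdot \frac{1}{19} \cdot 26 - 257\right)^{2} = \left(\frac{208}{19} - 257\right)^{2} = \left(- \frac{4675}{19}\right)^{2} = \frac{21855625}{361}$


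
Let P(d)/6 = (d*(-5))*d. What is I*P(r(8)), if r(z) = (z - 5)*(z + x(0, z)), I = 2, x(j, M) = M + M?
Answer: -311040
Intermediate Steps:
x(j, M) = 2*M
r(z) = 3*z*(-5 + z) (r(z) = (z - 5)*(z + 2*z) = (-5 + z)*(3*z) = 3*z*(-5 + z))
P(d) = -30*d² (P(d) = 6*((d*(-5))*d) = 6*((-5*d)*d) = 6*(-5*d²) = -30*d²)
I*P(r(8)) = 2*(-30*576*(-5 + 8)²) = 2*(-30*(3*8*3)²) = 2*(-30*72²) = 2*(-30*5184) = 2*(-155520) = -311040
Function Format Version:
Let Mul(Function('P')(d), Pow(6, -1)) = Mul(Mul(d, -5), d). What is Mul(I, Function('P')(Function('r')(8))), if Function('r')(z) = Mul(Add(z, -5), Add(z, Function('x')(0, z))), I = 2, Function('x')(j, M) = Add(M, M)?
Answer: -311040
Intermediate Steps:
Function('x')(j, M) = Mul(2, M)
Function('r')(z) = Mul(3, z, Add(-5, z)) (Function('r')(z) = Mul(Add(z, -5), Add(z, Mul(2, z))) = Mul(Add(-5, z), Mul(3, z)) = Mul(3, z, Add(-5, z)))
Function('P')(d) = Mul(-30, Pow(d, 2)) (Function('P')(d) = Mul(6, Mul(Mul(d, -5), d)) = Mul(6, Mul(Mul(-5, d), d)) = Mul(6, Mul(-5, Pow(d, 2))) = Mul(-30, Pow(d, 2)))
Mul(I, Function('P')(Function('r')(8))) = Mul(2, Mul(-30, Pow(Mul(3, 8, Add(-5, 8)), 2))) = Mul(2, Mul(-30, Pow(Mul(3, 8, 3), 2))) = Mul(2, Mul(-30, Pow(72, 2))) = Mul(2, Mul(-30, 5184)) = Mul(2, -155520) = -311040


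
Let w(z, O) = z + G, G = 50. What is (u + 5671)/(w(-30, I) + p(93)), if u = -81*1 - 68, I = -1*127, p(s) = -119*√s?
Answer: -110440/1316573 - 657118*√93/1316573 ≈ -4.8971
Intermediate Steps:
I = -127
u = -149 (u = -81 - 68 = -149)
w(z, O) = 50 + z (w(z, O) = z + 50 = 50 + z)
(u + 5671)/(w(-30, I) + p(93)) = (-149 + 5671)/((50 - 30) - 119*√93) = 5522/(20 - 119*√93)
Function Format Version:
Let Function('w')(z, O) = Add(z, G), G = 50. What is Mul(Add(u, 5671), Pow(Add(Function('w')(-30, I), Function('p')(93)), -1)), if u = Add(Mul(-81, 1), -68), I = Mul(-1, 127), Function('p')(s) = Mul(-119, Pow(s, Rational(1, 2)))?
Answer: Add(Rational(-110440, 1316573), Mul(Rational(-657118, 1316573), Pow(93, Rational(1, 2)))) ≈ -4.8971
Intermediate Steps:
I = -127
u = -149 (u = Add(-81, -68) = -149)
Function('w')(z, O) = Add(50, z) (Function('w')(z, O) = Add(z, 50) = Add(50, z))
Mul(Add(u, 5671), Pow(Add(Function('w')(-30, I), Function('p')(93)), -1)) = Mul(Add(-149, 5671), Pow(Add(Add(50, -30), Mul(-119, Pow(93, Rational(1, 2)))), -1)) = Mul(5522, Pow(Add(20, Mul(-119, Pow(93, Rational(1, 2)))), -1))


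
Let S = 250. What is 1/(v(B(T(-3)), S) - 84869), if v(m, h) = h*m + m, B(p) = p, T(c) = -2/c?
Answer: -3/254105 ≈ -1.1806e-5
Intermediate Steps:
v(m, h) = m + h*m
1/(v(B(T(-3)), S) - 84869) = 1/((-2/(-3))*(1 + 250) - 84869) = 1/(-2*(-⅓)*251 - 84869) = 1/((⅔)*251 - 84869) = 1/(502/3 - 84869) = 1/(-254105/3) = -3/254105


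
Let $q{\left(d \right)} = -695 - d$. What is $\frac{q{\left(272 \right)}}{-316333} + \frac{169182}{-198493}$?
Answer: $- \frac{53325906875}{62789886169} \approx -0.84928$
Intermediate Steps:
$\frac{q{\left(272 \right)}}{-316333} + \frac{169182}{-198493} = \frac{-695 - 272}{-316333} + \frac{169182}{-198493} = \left(-695 - 272\right) \left(- \frac{1}{316333}\right) + 169182 \left(- \frac{1}{198493}\right) = \left(-967\right) \left(- \frac{1}{316333}\right) - \frac{169182}{198493} = \frac{967}{316333} - \frac{169182}{198493} = - \frac{53325906875}{62789886169}$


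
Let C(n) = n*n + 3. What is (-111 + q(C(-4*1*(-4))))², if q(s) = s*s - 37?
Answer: 4480026489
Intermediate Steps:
C(n) = 3 + n² (C(n) = n² + 3 = 3 + n²)
q(s) = -37 + s² (q(s) = s² - 37 = -37 + s²)
(-111 + q(C(-4*1*(-4))))² = (-111 + (-37 + (3 + (-4*1*(-4))²)²))² = (-111 + (-37 + (3 + (-4*(-4))²)²))² = (-111 + (-37 + (3 + 16²)²))² = (-111 + (-37 + (3 + 256)²))² = (-111 + (-37 + 259²))² = (-111 + (-37 + 67081))² = (-111 + 67044)² = 66933² = 4480026489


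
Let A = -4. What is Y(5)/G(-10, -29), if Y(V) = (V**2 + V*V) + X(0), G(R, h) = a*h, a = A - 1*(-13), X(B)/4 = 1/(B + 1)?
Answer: -6/29 ≈ -0.20690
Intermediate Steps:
X(B) = 4/(1 + B) (X(B) = 4/(B + 1) = 4/(1 + B))
a = 9 (a = -4 - 1*(-13) = -4 + 13 = 9)
G(R, h) = 9*h
Y(V) = 4 + 2*V**2 (Y(V) = (V**2 + V*V) + 4/(1 + 0) = (V**2 + V**2) + 4/1 = 2*V**2 + 4*1 = 2*V**2 + 4 = 4 + 2*V**2)
Y(5)/G(-10, -29) = (4 + 2*5**2)/((9*(-29))) = (4 + 2*25)/(-261) = (4 + 50)*(-1/261) = 54*(-1/261) = -6/29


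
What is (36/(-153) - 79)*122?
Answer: -164334/17 ≈ -9666.7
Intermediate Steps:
(36/(-153) - 79)*122 = (36*(-1/153) - 79)*122 = (-4/17 - 79)*122 = -1347/17*122 = -164334/17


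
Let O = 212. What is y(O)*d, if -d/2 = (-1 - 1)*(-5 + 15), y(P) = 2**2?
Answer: 160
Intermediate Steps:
y(P) = 4
d = 40 (d = -2*(-1 - 1)*(-5 + 15) = -(-4)*10 = -2*(-20) = 40)
y(O)*d = 4*40 = 160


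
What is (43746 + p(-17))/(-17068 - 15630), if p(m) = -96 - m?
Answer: -43667/32698 ≈ -1.3355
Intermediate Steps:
(43746 + p(-17))/(-17068 - 15630) = (43746 + (-96 - 1*(-17)))/(-17068 - 15630) = (43746 + (-96 + 17))/(-32698) = (43746 - 79)*(-1/32698) = 43667*(-1/32698) = -43667/32698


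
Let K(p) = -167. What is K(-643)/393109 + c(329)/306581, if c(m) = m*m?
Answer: 904240686/2564250007 ≈ 0.35263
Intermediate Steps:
c(m) = m²
K(-643)/393109 + c(329)/306581 = -167/393109 + 329²/306581 = -167*1/393109 + 108241*(1/306581) = -167/393109 + 2303/6523 = 904240686/2564250007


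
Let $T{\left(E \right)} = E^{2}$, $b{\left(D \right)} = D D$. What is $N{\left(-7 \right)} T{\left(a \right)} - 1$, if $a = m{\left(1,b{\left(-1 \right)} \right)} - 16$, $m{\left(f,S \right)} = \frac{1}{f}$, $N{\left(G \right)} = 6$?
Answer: $1349$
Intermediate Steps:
$b{\left(D \right)} = D^{2}$
$a = -15$ ($a = 1^{-1} - 16 = 1 - 16 = -15$)
$N{\left(-7 \right)} T{\left(a \right)} - 1 = 6 \left(-15\right)^{2} - 1 = 6 \cdot 225 - 1 = 1350 - 1 = 1349$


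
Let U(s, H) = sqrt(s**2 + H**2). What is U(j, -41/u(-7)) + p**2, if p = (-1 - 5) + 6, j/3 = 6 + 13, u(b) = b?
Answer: sqrt(160882)/7 ≈ 57.300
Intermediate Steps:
j = 57 (j = 3*(6 + 13) = 3*19 = 57)
p = 0 (p = -6 + 6 = 0)
U(s, H) = sqrt(H**2 + s**2)
U(j, -41/u(-7)) + p**2 = sqrt((-41/(-7))**2 + 57**2) + 0**2 = sqrt((-41*(-1/7))**2 + 3249) + 0 = sqrt((41/7)**2 + 3249) + 0 = sqrt(1681/49 + 3249) + 0 = sqrt(160882/49) + 0 = sqrt(160882)/7 + 0 = sqrt(160882)/7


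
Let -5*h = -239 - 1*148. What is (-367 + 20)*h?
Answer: -134289/5 ≈ -26858.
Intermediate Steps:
h = 387/5 (h = -(-239 - 1*148)/5 = -(-239 - 148)/5 = -⅕*(-387) = 387/5 ≈ 77.400)
(-367 + 20)*h = (-367 + 20)*(387/5) = -347*387/5 = -134289/5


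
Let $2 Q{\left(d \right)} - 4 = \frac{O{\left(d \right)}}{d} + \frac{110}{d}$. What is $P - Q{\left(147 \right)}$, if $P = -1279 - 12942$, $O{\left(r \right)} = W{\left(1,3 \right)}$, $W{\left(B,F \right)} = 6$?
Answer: $- \frac{2090839}{147} \approx -14223.0$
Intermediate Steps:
$O{\left(r \right)} = 6$
$Q{\left(d \right)} = 2 + \frac{58}{d}$ ($Q{\left(d \right)} = 2 + \frac{\frac{6}{d} + \frac{110}{d}}{2} = 2 + \frac{116 \frac{1}{d}}{2} = 2 + \frac{58}{d}$)
$P = -14221$ ($P = -1279 - 12942 = -14221$)
$P - Q{\left(147 \right)} = -14221 - \left(2 + \frac{58}{147}\right) = -14221 - \frac{352}{147} = - \frac{2090839}{147}$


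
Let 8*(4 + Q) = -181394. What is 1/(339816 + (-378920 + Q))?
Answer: -4/247129 ≈ -1.6186e-5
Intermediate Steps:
Q = -90713/4 (Q = -4 + (⅛)*(-181394) = -4 - 90697/4 = -90713/4 ≈ -22678.)
1/(339816 + (-378920 + Q)) = 1/(339816 + (-378920 - 90713/4)) = 1/(339816 - 1606393/4) = 1/(-247129/4) = -4/247129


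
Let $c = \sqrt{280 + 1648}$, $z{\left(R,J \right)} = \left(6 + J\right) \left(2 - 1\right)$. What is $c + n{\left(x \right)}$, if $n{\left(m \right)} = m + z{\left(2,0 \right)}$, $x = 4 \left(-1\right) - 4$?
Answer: $-2 + 2 \sqrt{482} \approx 41.909$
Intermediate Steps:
$z{\left(R,J \right)} = 6 + J$ ($z{\left(R,J \right)} = \left(6 + J\right) 1 = 6 + J$)
$c = 2 \sqrt{482}$ ($c = \sqrt{1928} = 2 \sqrt{482} \approx 43.909$)
$x = -8$ ($x = -4 - 4 = -8$)
$n{\left(m \right)} = 6 + m$ ($n{\left(m \right)} = m + \left(6 + 0\right) = m + 6 = 6 + m$)
$c + n{\left(x \right)} = 2 \sqrt{482} + \left(6 - 8\right) = 2 \sqrt{482} - 2 = -2 + 2 \sqrt{482}$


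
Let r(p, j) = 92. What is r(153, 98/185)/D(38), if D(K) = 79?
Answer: 92/79 ≈ 1.1646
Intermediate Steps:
r(153, 98/185)/D(38) = 92/79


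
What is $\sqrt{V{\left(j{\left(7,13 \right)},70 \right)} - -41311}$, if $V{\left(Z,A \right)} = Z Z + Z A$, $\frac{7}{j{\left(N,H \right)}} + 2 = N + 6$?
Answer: $\frac{\sqrt{5004070}}{11} \approx 203.36$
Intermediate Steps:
$j{\left(N,H \right)} = \frac{7}{4 + N}$ ($j{\left(N,H \right)} = \frac{7}{-2 + \left(N + 6\right)} = \frac{7}{-2 + \left(6 + N\right)} = \frac{7}{4 + N}$)
$V{\left(Z,A \right)} = Z^{2} + A Z$
$\sqrt{V{\left(j{\left(7,13 \right)},70 \right)} - -41311} = \sqrt{\frac{7}{4 + 7} \left(70 + \frac{7}{4 + 7}\right) - -41311} = \sqrt{\frac{7}{11} \left(70 + \frac{7}{11}\right) + 41311} = \sqrt{7 \cdot \frac{1}{11} \left(70 + 7 \cdot \frac{1}{11}\right) + 41311} = \sqrt{\frac{7 \left(70 + \frac{7}{11}\right)}{11} + 41311} = \sqrt{\frac{7}{11} \cdot \frac{777}{11} + 41311} = \sqrt{\frac{5439}{121} + 41311} = \sqrt{\frac{5004070}{121}} = \frac{\sqrt{5004070}}{11}$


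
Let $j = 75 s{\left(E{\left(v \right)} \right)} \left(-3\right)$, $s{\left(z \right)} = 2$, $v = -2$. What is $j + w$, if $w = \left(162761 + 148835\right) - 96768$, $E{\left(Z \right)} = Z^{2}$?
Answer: $214378$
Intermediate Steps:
$j = -450$ ($j = 75 \cdot 2 \left(-3\right) = 150 \left(-3\right) = -450$)
$w = 214828$ ($w = 311596 - 96768 = 214828$)
$j + w = -450 + 214828 = 214378$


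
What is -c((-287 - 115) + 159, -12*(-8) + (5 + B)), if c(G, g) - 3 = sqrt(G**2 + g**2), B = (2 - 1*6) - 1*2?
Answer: -3 - sqrt(68074) ≈ -263.91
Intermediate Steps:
B = -6 (B = (2 - 6) - 2 = -4 - 2 = -6)
c(G, g) = 3 + sqrt(G**2 + g**2)
-c((-287 - 115) + 159, -12*(-8) + (5 + B)) = -(3 + sqrt(((-287 - 115) + 159)**2 + (-12*(-8) + (5 - 6))**2)) = -(3 + sqrt((-402 + 159)**2 + (96 - 1)**2)) = -(3 + sqrt((-243)**2 + 95**2)) = -(3 + sqrt(59049 + 9025)) = -(3 + sqrt(68074)) = -3 - sqrt(68074)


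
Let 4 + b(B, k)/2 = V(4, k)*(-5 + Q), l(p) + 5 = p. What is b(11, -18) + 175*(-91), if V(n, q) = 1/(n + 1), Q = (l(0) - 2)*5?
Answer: -15949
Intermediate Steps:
l(p) = -5 + p
Q = -35 (Q = ((-5 + 0) - 2)*5 = (-5 - 2)*5 = -7*5 = -35)
V(n, q) = 1/(1 + n)
b(B, k) = -24 (b(B, k) = -8 + 2*((-5 - 35)/(1 + 4)) = -8 + 2*(-40/5) = -8 + 2*((1/5)*(-40)) = -8 + 2*(-8) = -8 - 16 = -24)
b(11, -18) + 175*(-91) = -24 + 175*(-91) = -24 - 15925 = -15949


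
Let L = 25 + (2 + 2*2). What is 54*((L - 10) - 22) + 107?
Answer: 53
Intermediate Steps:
L = 31 (L = 25 + (2 + 4) = 25 + 6 = 31)
54*((L - 10) - 22) + 107 = 54*((31 - 10) - 22) + 107 = 54*(21 - 22) + 107 = 54*(-1) + 107 = -54 + 107 = 53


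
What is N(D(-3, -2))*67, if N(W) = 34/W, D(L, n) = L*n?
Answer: 1139/3 ≈ 379.67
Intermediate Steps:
N(D(-3, -2))*67 = (34/((-3*(-2))))*67 = (34/6)*67 = (34*(1/6))*67 = (17/3)*67 = 1139/3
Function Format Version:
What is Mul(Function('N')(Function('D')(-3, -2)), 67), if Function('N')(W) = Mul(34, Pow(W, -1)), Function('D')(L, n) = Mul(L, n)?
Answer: Rational(1139, 3) ≈ 379.67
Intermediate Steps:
Mul(Function('N')(Function('D')(-3, -2)), 67) = Mul(Mul(34, Pow(Mul(-3, -2), -1)), 67) = Mul(Mul(34, Pow(6, -1)), 67) = Mul(Mul(34, Rational(1, 6)), 67) = Mul(Rational(17, 3), 67) = Rational(1139, 3)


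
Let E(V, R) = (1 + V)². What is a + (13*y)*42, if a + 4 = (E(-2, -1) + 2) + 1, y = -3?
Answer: -1638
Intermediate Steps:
a = 0 (a = -4 + (((1 - 2)² + 2) + 1) = -4 + (((-1)² + 2) + 1) = -4 + ((1 + 2) + 1) = -4 + (3 + 1) = -4 + 4 = 0)
a + (13*y)*42 = 0 + (13*(-3))*42 = 0 - 39*42 = 0 - 1638 = -1638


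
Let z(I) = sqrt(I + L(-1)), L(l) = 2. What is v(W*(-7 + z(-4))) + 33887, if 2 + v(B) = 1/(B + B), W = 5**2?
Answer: 86406743/2550 - I*sqrt(2)/2550 ≈ 33885.0 - 0.00055459*I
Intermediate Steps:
W = 25
z(I) = sqrt(2 + I) (z(I) = sqrt(I + 2) = sqrt(2 + I))
v(B) = -2 + 1/(2*B) (v(B) = -2 + 1/(B + B) = -2 + 1/(2*B))
v(W*(-7 + z(-4))) + 33887 = (-2 + 1/(2*((25*(-7 + sqrt(2 - 4)))))) + 33887 = (-2 + 1/(2*((25*(-7 + sqrt(-2)))))) + 33887 = (-2 + 1/(2*((25*(-7 + I*sqrt(2)))))) + 33887 = (-2 + 1/(2*(-175 + 25*I*sqrt(2)))) + 33887 = 33885 + 1/(2*(-175 + 25*I*sqrt(2)))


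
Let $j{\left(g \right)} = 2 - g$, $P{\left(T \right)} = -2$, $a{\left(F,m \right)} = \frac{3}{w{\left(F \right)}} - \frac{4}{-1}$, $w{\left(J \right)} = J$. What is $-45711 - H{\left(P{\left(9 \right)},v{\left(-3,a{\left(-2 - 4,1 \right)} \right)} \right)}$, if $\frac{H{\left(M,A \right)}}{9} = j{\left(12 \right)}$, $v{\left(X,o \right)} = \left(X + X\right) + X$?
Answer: $-45621$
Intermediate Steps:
$a{\left(F,m \right)} = 4 + \frac{3}{F}$ ($a{\left(F,m \right)} = \frac{3}{F} - \frac{4}{-1} = \frac{3}{F} - -4 = \frac{3}{F} + 4 = 4 + \frac{3}{F}$)
$v{\left(X,o \right)} = 3 X$ ($v{\left(X,o \right)} = 2 X + X = 3 X$)
$H{\left(M,A \right)} = -90$ ($H{\left(M,A \right)} = 9 \left(2 - 12\right) = 9 \left(-10\right) = -90$)
$-45711 - H{\left(P{\left(9 \right)},v{\left(-3,a{\left(-2 - 4,1 \right)} \right)} \right)} = -45711 - -90 = -45711 + 90 = -45621$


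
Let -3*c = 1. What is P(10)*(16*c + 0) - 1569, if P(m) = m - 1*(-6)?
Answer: -4963/3 ≈ -1654.3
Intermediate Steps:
c = -⅓ (c = -⅓*1 = -⅓ ≈ -0.33333)
P(m) = 6 + m (P(m) = m + 6 = 6 + m)
P(10)*(16*c + 0) - 1569 = (6 + 10)*(16*(-⅓) + 0) - 1569 = 16*(-16/3 + 0) - 1569 = 16*(-16/3) - 1569 = -256/3 - 1569 = -4963/3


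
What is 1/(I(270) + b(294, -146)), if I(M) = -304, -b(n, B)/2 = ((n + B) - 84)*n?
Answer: -1/37936 ≈ -2.6360e-5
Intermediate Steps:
b(n, B) = -2*n*(-84 + B + n) (b(n, B) = -2*((n + B) - 84)*n = -2*((B + n) - 84)*n = -2*(-84 + B + n)*n = -2*n*(-84 + B + n))
1/(I(270) + b(294, -146)) = 1/(-304 + 2*294*(84 - 1*(-146) - 1*294)) = 1/(-304 + 2*294*(84 + 146 - 294)) = 1/(-304 + 2*294*(-64)) = 1/(-304 - 37632) = 1/(-37936) = -1/37936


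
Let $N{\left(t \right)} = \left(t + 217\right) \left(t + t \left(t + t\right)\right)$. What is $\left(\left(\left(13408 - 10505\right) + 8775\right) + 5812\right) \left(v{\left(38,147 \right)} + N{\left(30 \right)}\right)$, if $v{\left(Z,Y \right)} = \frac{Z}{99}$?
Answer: $\frac{23716984840}{3} \approx 7.9057 \cdot 10^{9}$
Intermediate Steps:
$v{\left(Z,Y \right)} = \frac{Z}{99}$ ($v{\left(Z,Y \right)} = Z \frac{1}{99} = \frac{Z}{99}$)
$N{\left(t \right)} = \left(217 + t\right) \left(t + 2 t^{2}\right)$ ($N{\left(t \right)} = \left(217 + t\right) \left(t + t 2 t\right) = \left(217 + t\right) \left(t + 2 t^{2}\right)$)
$\left(\left(\left(13408 - 10505\right) + 8775\right) + 5812\right) \left(v{\left(38,147 \right)} + N{\left(30 \right)}\right) = \left(\left(\left(13408 - 10505\right) + 8775\right) + 5812\right) \left(\frac{1}{99} \cdot 38 + 30 \left(217 + 2 \cdot 30^{2} + 435 \cdot 30\right)\right) = \left(\left(2903 + 8775\right) + 5812\right) \left(\frac{38}{99} + 30 \left(217 + 2 \cdot 900 + 13050\right)\right) = \left(11678 + 5812\right) \left(\frac{38}{99} + 30 \left(217 + 1800 + 13050\right)\right) = 17490 \left(\frac{38}{99} + 30 \cdot 15067\right) = 17490 \left(\frac{38}{99} + 452010\right) = 17490 \cdot \frac{44749028}{99} = \frac{23716984840}{3}$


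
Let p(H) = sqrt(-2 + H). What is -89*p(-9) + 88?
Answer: 88 - 89*I*sqrt(11) ≈ 88.0 - 295.18*I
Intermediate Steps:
-89*p(-9) + 88 = -89*sqrt(-2 - 9) + 88 = -89*I*sqrt(11) + 88 = 88 - 89*I*sqrt(11)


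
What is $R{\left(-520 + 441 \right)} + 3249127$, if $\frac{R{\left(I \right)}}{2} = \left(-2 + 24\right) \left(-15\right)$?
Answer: $3248467$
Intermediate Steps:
$R{\left(I \right)} = -660$ ($R{\left(I \right)} = 2 \left(-2 + 24\right) \left(-15\right) = 2 \cdot 22 \left(-15\right) = 2 \left(-330\right) = -660$)
$R{\left(-520 + 441 \right)} + 3249127 = -660 + 3249127 = 3248467$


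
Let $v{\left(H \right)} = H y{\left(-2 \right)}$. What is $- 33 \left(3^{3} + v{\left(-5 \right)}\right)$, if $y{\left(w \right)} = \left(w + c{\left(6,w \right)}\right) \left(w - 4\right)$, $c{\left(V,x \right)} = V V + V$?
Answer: $-40491$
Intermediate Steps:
$c{\left(V,x \right)} = V + V^{2}$ ($c{\left(V,x \right)} = V^{2} + V = V + V^{2}$)
$y{\left(w \right)} = \left(-4 + w\right) \left(42 + w\right)$ ($y{\left(w \right)} = \left(w + 6 \left(1 + 6\right)\right) \left(w - 4\right) = \left(w + 6 \cdot 7\right) \left(-4 + w\right) = \left(w + 42\right) \left(-4 + w\right) = \left(42 + w\right) \left(-4 + w\right) = \left(-4 + w\right) \left(42 + w\right)$)
$v{\left(H \right)} = - 240 H$ ($v{\left(H \right)} = H \left(-168 + \left(-2\right)^{2} + 38 \left(-2\right)\right) = H \left(-168 + 4 - 76\right) = H \left(-240\right) = - 240 H$)
$- 33 \left(3^{3} + v{\left(-5 \right)}\right) = - 33 \left(3^{3} - -1200\right) = - 33 \left(27 + 1200\right) = \left(-33\right) 1227 = -40491$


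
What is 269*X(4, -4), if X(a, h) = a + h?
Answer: 0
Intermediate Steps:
269*X(4, -4) = 269*(4 - 4) = 269*0 = 0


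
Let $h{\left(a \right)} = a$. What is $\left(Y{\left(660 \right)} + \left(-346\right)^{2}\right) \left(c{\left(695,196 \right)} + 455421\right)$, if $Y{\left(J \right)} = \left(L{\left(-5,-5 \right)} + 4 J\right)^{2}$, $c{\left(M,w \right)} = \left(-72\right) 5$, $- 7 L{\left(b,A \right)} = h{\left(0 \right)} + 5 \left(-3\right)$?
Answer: $\frac{158329878392649}{49} \approx 3.2312 \cdot 10^{12}$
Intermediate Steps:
$L{\left(b,A \right)} = \frac{15}{7}$ ($L{\left(b,A \right)} = - \frac{0 + 5 \left(-3\right)}{7} = - \frac{0 - 15}{7} = \left(- \frac{1}{7}\right) \left(-15\right) = \frac{15}{7}$)
$c{\left(M,w \right)} = -360$
$Y{\left(J \right)} = \left(\frac{15}{7} + 4 J\right)^{2}$
$\left(Y{\left(660 \right)} + \left(-346\right)^{2}\right) \left(c{\left(695,196 \right)} + 455421\right) = \left(\frac{\left(15 + 28 \cdot 660\right)^{2}}{49} + \left(-346\right)^{2}\right) \left(-360 + 455421\right) = \left(\frac{\left(15 + 18480\right)^{2}}{49} + 119716\right) 455061 = \left(\frac{18495^{2}}{49} + 119716\right) 455061 = \left(\frac{1}{49} \cdot 342065025 + 119716\right) 455061 = \left(\frac{342065025}{49} + 119716\right) 455061 = \frac{347931109}{49} \cdot 455061 = \frac{158329878392649}{49}$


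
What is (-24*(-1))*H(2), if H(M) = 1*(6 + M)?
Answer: 192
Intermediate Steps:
H(M) = 6 + M
(-24*(-1))*H(2) = (-24*(-1))*(6 + 2) = 24*8 = 192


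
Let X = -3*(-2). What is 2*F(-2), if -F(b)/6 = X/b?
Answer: 36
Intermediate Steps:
X = 6
F(b) = -36/b
2*F(-2) = 2*(-36/(-2)) = 2*(-36*(-½)) = 2*18 = 36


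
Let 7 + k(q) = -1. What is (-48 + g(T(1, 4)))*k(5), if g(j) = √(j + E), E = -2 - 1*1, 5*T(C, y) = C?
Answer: 384 - 8*I*√70/5 ≈ 384.0 - 13.387*I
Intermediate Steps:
T(C, y) = C/5
E = -3 (E = -2 - 1 = -3)
k(q) = -8 (k(q) = -7 - 1 = -8)
g(j) = √(-3 + j) (g(j) = √(j - 3) = √(-3 + j))
(-48 + g(T(1, 4)))*k(5) = (-48 + √(-3 + (⅕)*1))*(-8) = (-48 + √(-3 + ⅕))*(-8) = (-48 + √(-14/5))*(-8) = (-48 + I*√70/5)*(-8) = 384 - 8*I*√70/5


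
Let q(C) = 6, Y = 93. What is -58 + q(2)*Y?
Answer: 500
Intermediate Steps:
-58 + q(2)*Y = -58 + 6*93 = -58 + 558 = 500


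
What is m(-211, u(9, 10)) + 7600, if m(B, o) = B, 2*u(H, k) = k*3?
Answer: 7389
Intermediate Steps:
u(H, k) = 3*k/2 (u(H, k) = (k*3)/2 = (3*k)/2 = 3*k/2)
m(-211, u(9, 10)) + 7600 = -211 + 7600 = 7389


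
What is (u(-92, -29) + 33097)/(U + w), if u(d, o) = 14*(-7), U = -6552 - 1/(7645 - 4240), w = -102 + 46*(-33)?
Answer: -112361595/27825661 ≈ -4.0381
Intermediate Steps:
w = -1620 (w = -102 - 1518 = -1620)
U = -22309561/3405 (U = -6552 - 1/3405 = -22309561/3405 ≈ -6552.0)
u(d, o) = -98
(u(-92, -29) + 33097)/(U + w) = (-98 + 33097)/(-22309561/3405 - 1620) = 32999/(-27825661/3405) = 32999*(-3405/27825661) = -112361595/27825661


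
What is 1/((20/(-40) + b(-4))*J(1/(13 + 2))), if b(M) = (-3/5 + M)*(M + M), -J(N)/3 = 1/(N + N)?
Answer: -4/3267 ≈ -0.0012244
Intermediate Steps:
J(N) = -3/(2*N) (J(N) = -3/(N + N) = -3*1/(2*N) = -3/(2*N))
b(M) = 2*M*(-⅗ + M) (b(M) = (-3*⅕ + M)*(2*M) = (-⅗ + M)*(2*M) = 2*M*(-⅗ + M))
1/((20/(-40) + b(-4))*J(1/(13 + 2))) = 1/((20/(-40) + (⅖)*(-4)*(-3 + 5*(-4)))*(-3/(2*(1/(13 + 2))))) = 1/((20*(-1/40) + (⅖)*(-4)*(-3 - 20))*(-3/(2*(1/15)))) = 1/((-½ + (⅖)*(-4)*(-23))*(-3/(2*1/15))) = 1/((-½ + 184/5)*(-3/2*15)) = 1/((363/10)*(-45/2)) = 1/(-3267/4) = -4/3267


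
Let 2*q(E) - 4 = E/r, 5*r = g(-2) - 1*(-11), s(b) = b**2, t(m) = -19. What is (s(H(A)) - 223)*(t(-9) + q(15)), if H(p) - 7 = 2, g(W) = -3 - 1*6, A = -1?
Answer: -497/2 ≈ -248.50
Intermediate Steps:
g(W) = -9 (g(W) = -3 - 6 = -9)
H(p) = 9 (H(p) = 7 + 2 = 9)
r = 2/5 (r = (-9 - 1*(-11))/5 = (-9 + 11)/5 = (1/5)*2 = 2/5 ≈ 0.40000)
q(E) = 2 + 5*E/4 (q(E) = 2 + (E/(2/5))/2 = 2 + (E*(5/2))/2 = 2 + (5*E/2)/2 = 2 + 5*E/4)
(s(H(A)) - 223)*(t(-9) + q(15)) = (9**2 - 223)*(-19 + (2 + (5/4)*15)) = (81 - 223)*(-19 + (2 + 75/4)) = -142*(-19 + 83/4) = -142*7/4 = -497/2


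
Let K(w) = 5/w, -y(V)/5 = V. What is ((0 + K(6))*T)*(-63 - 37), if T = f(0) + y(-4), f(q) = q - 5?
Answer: -1250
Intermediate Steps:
y(V) = -5*V
f(q) = -5 + q
T = 15 (T = (-5 + 0) - 5*(-4) = -5 + 20 = 15)
((0 + K(6))*T)*(-63 - 37) = ((0 + 5/6)*15)*(-63 - 37) = ((0 + 5*(⅙))*15)*(-100) = ((0 + ⅚)*15)*(-100) = ((⅚)*15)*(-100) = (25/2)*(-100) = -1250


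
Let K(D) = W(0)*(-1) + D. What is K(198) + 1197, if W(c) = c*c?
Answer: 1395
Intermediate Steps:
W(c) = c²
K(D) = D (K(D) = 0²*(-1) + D = 0*(-1) + D = 0 + D = D)
K(198) + 1197 = 198 + 1197 = 1395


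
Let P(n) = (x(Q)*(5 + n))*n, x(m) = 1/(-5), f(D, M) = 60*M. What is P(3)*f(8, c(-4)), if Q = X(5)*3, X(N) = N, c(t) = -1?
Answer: 288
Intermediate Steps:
Q = 15 (Q = 5*3 = 15)
x(m) = -⅕ (x(m) = 1*(-⅕) = -⅕)
P(n) = n*(-1 - n/5) (P(n) = (-(5 + n)/5)*n = (-1 - n/5)*n = n*(-1 - n/5))
P(3)*f(8, c(-4)) = (-⅕*3*(5 + 3))*(60*(-1)) = -⅕*3*8*(-60) = -24/5*(-60) = 288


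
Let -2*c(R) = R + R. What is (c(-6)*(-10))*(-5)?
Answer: 300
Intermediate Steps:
c(R) = -R (c(R) = -(R + R)/2 = -R)
(c(-6)*(-10))*(-5) = (-1*(-6)*(-10))*(-5) = (6*(-10))*(-5) = -60*(-5) = 300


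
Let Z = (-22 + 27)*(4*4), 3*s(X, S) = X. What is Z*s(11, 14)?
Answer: 880/3 ≈ 293.33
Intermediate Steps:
s(X, S) = X/3
Z = 80 (Z = 5*16 = 80)
Z*s(11, 14) = 80*((⅓)*11) = 80*(11/3) = 880/3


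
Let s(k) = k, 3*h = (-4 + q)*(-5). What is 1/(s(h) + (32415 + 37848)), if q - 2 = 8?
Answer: 1/70253 ≈ 1.4234e-5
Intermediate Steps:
q = 10 (q = 2 + 8 = 10)
h = -10 (h = ((-4 + 10)*(-5))/3 = (6*(-5))/3 = (1/3)*(-30) = -10)
1/(s(h) + (32415 + 37848)) = 1/(-10 + (32415 + 37848)) = 1/(-10 + 70263) = 1/70253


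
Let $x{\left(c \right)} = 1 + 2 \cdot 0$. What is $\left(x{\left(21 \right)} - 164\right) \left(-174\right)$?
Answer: $28362$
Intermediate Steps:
$x{\left(c \right)} = 1$ ($x{\left(c \right)} = 1 + 0 = 1$)
$\left(x{\left(21 \right)} - 164\right) \left(-174\right) = \left(1 - 164\right) \left(-174\right) = \left(-163\right) \left(-174\right) = 28362$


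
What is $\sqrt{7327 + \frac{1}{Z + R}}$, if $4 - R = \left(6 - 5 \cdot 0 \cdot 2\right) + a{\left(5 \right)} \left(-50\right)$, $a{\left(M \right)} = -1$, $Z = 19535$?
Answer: $\frac{\sqrt{2781236085986}}{19483} \approx 85.598$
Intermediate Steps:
$R = -52$ ($R = 4 - \left(\left(6 - 5 \cdot 0 \cdot 2\right) - -50\right) = 4 - \left(\left(6 - 0\right) + 50\right) = 4 - \left(\left(6 + 0\right) + 50\right) = 4 - \left(6 + 50\right) = 4 - 56 = -52$)
$\sqrt{7327 + \frac{1}{Z + R}} = \sqrt{7327 + \frac{1}{19535 - 52}} = \sqrt{7327 + \frac{1}{19483}} = \sqrt{\frac{142751942}{19483}} = \frac{\sqrt{2781236085986}}{19483}$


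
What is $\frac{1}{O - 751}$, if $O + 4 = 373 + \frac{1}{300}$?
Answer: $- \frac{300}{114599} \approx -0.0026178$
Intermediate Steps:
$O = \frac{110701}{300}$ ($O = -4 + \left(373 + \frac{1}{300}\right) = -4 + \frac{111901}{300} = \frac{110701}{300} \approx 369.0$)
$\frac{1}{O - 751} = \frac{1}{\frac{110701}{300} - 751} = \frac{1}{- \frac{114599}{300}} = - \frac{300}{114599}$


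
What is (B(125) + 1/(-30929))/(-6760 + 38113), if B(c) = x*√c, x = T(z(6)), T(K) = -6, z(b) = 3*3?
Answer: -1/969716937 - 10*√5/10451 ≈ -0.0021396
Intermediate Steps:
z(b) = 9
x = -6
B(c) = -6*√c
(B(125) + 1/(-30929))/(-6760 + 38113) = (-30*√5 + 1/(-30929))/(-6760 + 38113) = (-30*√5 - 1/30929)/31353 = (-30*√5 - 1/30929)*(1/31353) = (-1/30929 - 30*√5)*(1/31353) = -1/969716937 - 10*√5/10451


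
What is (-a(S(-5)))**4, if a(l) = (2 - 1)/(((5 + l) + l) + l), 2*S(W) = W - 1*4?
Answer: 16/83521 ≈ 0.00019157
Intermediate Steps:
S(W) = -2 + W/2 (S(W) = (W - 1*4)/2 = (W - 4)/2 = (-4 + W)/2 = -2 + W/2)
a(l) = 1/(5 + 3*l) (a(l) = 1/((5 + 2*l) + l) = 1/(5 + 3*l))
(-a(S(-5)))**4 = (-1/(5 + 3*(-2 + (1/2)*(-5))))**4 = (-1/(5 + 3*(-2 - 5/2)))**4 = (-1/(5 + 3*(-9/2)))**4 = (-1/(5 - 27/2))**4 = (-1/(-17/2))**4 = (-1*(-2/17))**4 = (2/17)**4 = 16/83521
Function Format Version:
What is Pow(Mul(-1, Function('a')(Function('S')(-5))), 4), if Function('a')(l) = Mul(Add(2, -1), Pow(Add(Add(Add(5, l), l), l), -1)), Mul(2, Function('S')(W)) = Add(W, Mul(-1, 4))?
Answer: Rational(16, 83521) ≈ 0.00019157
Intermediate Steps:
Function('S')(W) = Add(-2, Mul(Rational(1, 2), W)) (Function('S')(W) = Mul(Rational(1, 2), Add(W, Mul(-1, 4))) = Mul(Rational(1, 2), Add(W, -4)) = Mul(Rational(1, 2), Add(-4, W)) = Add(-2, Mul(Rational(1, 2), W)))
Function('a')(l) = Pow(Add(5, Mul(3, l)), -1) (Function('a')(l) = Mul(1, Pow(Add(Add(5, Mul(2, l)), l), -1)) = Mul(1, Pow(Add(5, Mul(3, l)), -1)) = Pow(Add(5, Mul(3, l)), -1))
Pow(Mul(-1, Function('a')(Function('S')(-5))), 4) = Pow(Mul(-1, Pow(Add(5, Mul(3, Add(-2, Mul(Rational(1, 2), -5)))), -1)), 4) = Pow(Mul(-1, Pow(Add(5, Mul(3, Add(-2, Rational(-5, 2)))), -1)), 4) = Pow(Mul(-1, Pow(Add(5, Mul(3, Rational(-9, 2))), -1)), 4) = Pow(Mul(-1, Pow(Add(5, Rational(-27, 2)), -1)), 4) = Pow(Mul(-1, Pow(Rational(-17, 2), -1)), 4) = Pow(Mul(-1, Rational(-2, 17)), 4) = Pow(Rational(2, 17), 4) = Rational(16, 83521)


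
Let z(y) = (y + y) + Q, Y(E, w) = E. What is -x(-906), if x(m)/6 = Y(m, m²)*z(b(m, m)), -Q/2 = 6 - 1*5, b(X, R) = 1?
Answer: 0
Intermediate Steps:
Q = -2 (Q = -2*(6 - 1*5) = -2*(6 - 5) = -2*1 = -2)
z(y) = -2 + 2*y (z(y) = (y + y) - 2 = 2*y - 2 = -2 + 2*y)
x(m) = 0 (x(m) = 6*(m*(-2 + 2*1)) = 6*(m*(-2 + 2)) = 6*(m*0) = 6*0 = 0)
-x(-906) = -1*0 = 0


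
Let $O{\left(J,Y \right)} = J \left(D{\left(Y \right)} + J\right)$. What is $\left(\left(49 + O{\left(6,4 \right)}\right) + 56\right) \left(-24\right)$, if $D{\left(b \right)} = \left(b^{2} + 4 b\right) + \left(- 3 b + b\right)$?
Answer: $-6840$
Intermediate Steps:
$D{\left(b \right)} = b^{2} + 2 b$ ($D{\left(b \right)} = \left(b^{2} + 4 b\right) - 2 b = b^{2} + 2 b$)
$O{\left(J,Y \right)} = J \left(J + Y \left(2 + Y\right)\right)$ ($O{\left(J,Y \right)} = J \left(Y \left(2 + Y\right) + J\right) = J \left(J + Y \left(2 + Y\right)\right)$)
$\left(\left(49 + O{\left(6,4 \right)}\right) + 56\right) \left(-24\right) = \left(\left(49 + 6 \left(6 + 4 \left(2 + 4\right)\right)\right) + 56\right) \left(-24\right) = \left(\left(49 + 6 \left(6 + 4 \cdot 6\right)\right) + 56\right) \left(-24\right) = \left(\left(49 + 6 \left(6 + 24\right)\right) + 56\right) \left(-24\right) = \left(\left(49 + 6 \cdot 30\right) + 56\right) \left(-24\right) = \left(\left(49 + 180\right) + 56\right) \left(-24\right) = \left(229 + 56\right) \left(-24\right) = 285 \left(-24\right) = -6840$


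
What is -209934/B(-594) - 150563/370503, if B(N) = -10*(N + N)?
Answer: -210502289/11644380 ≈ -18.078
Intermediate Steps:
B(N) = -20*N
-209934/B(-594) - 150563/370503 = -209934/((-20*(-594))) - 150563/370503 = -209934/11880 - 150563*1/370503 = -209934*1/11880 - 21509/52929 = -11663/660 - 21509/52929 = -210502289/11644380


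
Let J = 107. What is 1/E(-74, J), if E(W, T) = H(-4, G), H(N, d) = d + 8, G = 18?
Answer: 1/26 ≈ 0.038462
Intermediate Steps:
H(N, d) = 8 + d
E(W, T) = 26 (E(W, T) = 8 + 18 = 26)
1/E(-74, J) = 1/26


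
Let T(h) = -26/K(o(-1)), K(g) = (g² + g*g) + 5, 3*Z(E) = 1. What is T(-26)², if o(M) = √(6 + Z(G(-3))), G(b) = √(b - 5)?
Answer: 6084/2809 ≈ 2.1659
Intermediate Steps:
G(b) = √(-5 + b)
Z(E) = ⅓ (Z(E) = (⅓)*1 = ⅓)
o(M) = √57/3 (o(M) = √(6 + ⅓) = √(19/3) = √57/3)
K(g) = 5 + 2*g² (K(g) = (g² + g²) + 5 = 2*g² + 5 = 5 + 2*g²)
T(h) = -78/53 (T(h) = -26/(5 + 2*(√57/3)²) = -26/(5 + 2*(19/3)) = -26/(5 + 38/3) = -26/53/3 = -26*3/53 = -78/53)
T(-26)² = (-78/53)² = 6084/2809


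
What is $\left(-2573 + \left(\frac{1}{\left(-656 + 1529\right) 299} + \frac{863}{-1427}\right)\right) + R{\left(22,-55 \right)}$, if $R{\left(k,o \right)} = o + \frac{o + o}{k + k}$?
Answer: $- \frac{1960096897817}{744971058} \approx -2631.1$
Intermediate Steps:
$R{\left(k,o \right)} = o + \frac{o}{k}$ ($R{\left(k,o \right)} = o + \frac{2 o}{2 k} = o + 2 o \frac{1}{2 k} = o + \frac{o}{k}$)
$\left(-2573 + \left(\frac{1}{\left(-656 + 1529\right) 299} + \frac{863}{-1427}\right)\right) + R{\left(22,-55 \right)} = \left(-2573 + \left(\frac{1}{\left(-656 + 1529\right) 299} + \frac{863}{-1427}\right)\right) - \left(55 + \frac{55}{22}\right) = \left(-2573 + \left(\frac{1}{873} \cdot \frac{1}{299} + 863 \left(- \frac{1}{1427}\right)\right)\right) - \frac{115}{2} = \left(-2573 + \left(\frac{1}{873} \cdot \frac{1}{299} - \frac{863}{1427}\right)\right) - \frac{115}{2} = \left(-2573 + \left(\frac{1}{261027} - \frac{863}{1427}\right)\right) - \frac{115}{2} = \left(-2573 - \frac{225264874}{372485529}\right) - \frac{115}{2} = - \frac{958630530991}{372485529} - \frac{115}{2} = - \frac{1960096897817}{744971058}$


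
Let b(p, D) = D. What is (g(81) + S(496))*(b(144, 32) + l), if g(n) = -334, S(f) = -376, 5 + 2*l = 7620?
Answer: -2726045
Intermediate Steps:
l = 7615/2 (l = -5/2 + (½)*7620 = -5/2 + 3810 = 7615/2 ≈ 3807.5)
(g(81) + S(496))*(b(144, 32) + l) = (-334 - 376)*(32 + 7615/2) = -710*7679/2 = -2726045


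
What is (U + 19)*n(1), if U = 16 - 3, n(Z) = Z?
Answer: 32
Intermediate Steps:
U = 13
(U + 19)*n(1) = (13 + 19)*1 = 32*1 = 32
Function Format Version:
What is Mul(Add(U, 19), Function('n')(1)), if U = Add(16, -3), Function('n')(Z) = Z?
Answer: 32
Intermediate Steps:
U = 13
Mul(Add(U, 19), Function('n')(1)) = Mul(Add(13, 19), 1) = Mul(32, 1) = 32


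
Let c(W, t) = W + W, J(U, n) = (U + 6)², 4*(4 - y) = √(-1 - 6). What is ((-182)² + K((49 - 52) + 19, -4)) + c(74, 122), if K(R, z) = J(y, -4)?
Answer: 533945/16 - 5*I*√7 ≈ 33372.0 - 13.229*I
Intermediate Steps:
y = 4 - I*√7/4 (y = 4 - √(-1 - 6)/4 = 4 - I*√7/4 ≈ 4.0 - 0.66144*I)
J(U, n) = (6 + U)²
K(R, z) = (10 - I*√7/4)² (K(R, z) = (6 + (4 - I*√7/4))² = (10 - I*√7/4)²)
c(W, t) = 2*W
((-182)² + K((49 - 52) + 19, -4)) + c(74, 122) = ((-182)² + (40 - I*√7)²/16) + 2*74 = (33124 + (40 - I*√7)²/16) + 148 = 33272 + (40 - I*√7)²/16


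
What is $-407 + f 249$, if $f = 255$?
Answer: $63088$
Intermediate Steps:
$-407 + f 249 = -407 + 255 \cdot 249 = -407 + 63495 = 63088$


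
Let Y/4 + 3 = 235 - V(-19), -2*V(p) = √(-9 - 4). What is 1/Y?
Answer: 232/215309 - I*√13/430618 ≈ 0.0010775 - 8.373e-6*I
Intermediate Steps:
V(p) = -I*√13/2 (V(p) = -√(-9 - 4)/2 = -I*√13/2)
Y = 928 + 2*I*√13 (Y = -12 + 4*(235 - (-1)*I*√13/2) = -12 + 4*(235 + I*√13/2) = -12 + (940 + 2*I*√13) = 928 + 2*I*√13 ≈ 928.0 + 7.2111*I)
1/Y = 1/(928 + 2*I*√13)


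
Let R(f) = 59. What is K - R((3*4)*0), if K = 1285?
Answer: 1226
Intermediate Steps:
K - R((3*4)*0) = 1285 - 1*59 = 1285 - 59 = 1226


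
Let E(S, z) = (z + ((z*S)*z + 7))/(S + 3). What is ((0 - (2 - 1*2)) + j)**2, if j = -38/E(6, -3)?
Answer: 29241/841 ≈ 34.769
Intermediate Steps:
E(S, z) = (7 + z + S*z**2)/(3 + S) (E(S, z) = (z + ((S*z)*z + 7))/(3 + S) = (z + (S*z**2 + 7))/(3 + S) = (z + (7 + S*z**2))/(3 + S) = (7 + z + S*z**2)/(3 + S))
j = -171/29 (j = -38*(3 + 6)/(7 - 3 + 6*(-3)**2) = -38*9/(7 - 3 + 6*9) = -38*9/(7 - 3 + 54) = -38/((1/9)*58) = -38/58/9 = -38*9/58 = -171/29 ≈ -5.8966)
((0 - (2 - 1*2)) + j)**2 = ((0 - (2 - 1*2)) - 171/29)**2 = ((0 - (2 - 2)) - 171/29)**2 = ((0 - 1*0) - 171/29)**2 = ((0 + 0) - 171/29)**2 = (0 - 171/29)**2 = (-171/29)**2 = 29241/841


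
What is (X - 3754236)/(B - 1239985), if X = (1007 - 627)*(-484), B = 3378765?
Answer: -984539/534695 ≈ -1.8413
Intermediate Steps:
X = -183920 (X = 380*(-484) = -183920)
(X - 3754236)/(B - 1239985) = (-183920 - 3754236)/(3378765 - 1239985) = -3938156/2138780 = -3938156*1/2138780 = -984539/534695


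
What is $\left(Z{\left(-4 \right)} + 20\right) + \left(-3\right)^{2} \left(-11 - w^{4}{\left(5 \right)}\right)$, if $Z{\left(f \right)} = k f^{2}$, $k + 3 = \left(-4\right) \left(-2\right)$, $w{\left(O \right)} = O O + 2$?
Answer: $-4782968$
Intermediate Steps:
$w{\left(O \right)} = 2 + O^{2}$ ($w{\left(O \right)} = O^{2} + 2 = 2 + O^{2}$)
$k = 5$ ($k = -3 - -8 = -3 + 8 = 5$)
$Z{\left(f \right)} = 5 f^{2}$
$\left(Z{\left(-4 \right)} + 20\right) + \left(-3\right)^{2} \left(-11 - w^{4}{\left(5 \right)}\right) = \left(5 \left(-4\right)^{2} + 20\right) + \left(-3\right)^{2} \left(-11 - \left(2 + 5^{2}\right)^{4}\right) = \left(5 \cdot 16 + 20\right) + 9 \left(-11 - \left(2 + 25\right)^{4}\right) = \left(80 + 20\right) + 9 \left(-11 - 27^{4}\right) = 100 + 9 \left(-11 - 531441\right) = 100 + 9 \left(-531452\right) = 100 - 4783068 = -4782968$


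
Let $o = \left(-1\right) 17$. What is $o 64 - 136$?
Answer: $-1224$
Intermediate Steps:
$o = -17$
$o 64 - 136 = \left(-17\right) 64 - 136 = -1088 - 136 = -1224$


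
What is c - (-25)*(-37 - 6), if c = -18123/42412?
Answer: -45611023/42412 ≈ -1075.4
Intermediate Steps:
c = -18123/42412 (c = -18123*1/42412 = -18123/42412 ≈ -0.42731)
c - (-25)*(-37 - 6) = -18123/42412 - (-25)*(-37 - 6) = -18123/42412 - (-25)*(-43) = -18123/42412 - 1*1075 = -18123/42412 - 1075 = -45611023/42412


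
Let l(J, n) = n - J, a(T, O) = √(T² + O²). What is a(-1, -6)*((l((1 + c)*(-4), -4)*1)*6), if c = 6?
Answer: 144*√37 ≈ 875.92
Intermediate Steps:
a(T, O) = √(O² + T²)
a(-1, -6)*((l((1 + c)*(-4), -4)*1)*6) = √((-6)² + (-1)²)*(((-4 - (1 + 6)*(-4))*1)*6) = √(36 + 1)*(((-4 - 7*(-4))*1)*6) = √37*(((-4 - 1*(-28))*1)*6) = √37*(((-4 + 28)*1)*6) = √37*((24*1)*6) = √37*(24*6) = √37*144 = 144*√37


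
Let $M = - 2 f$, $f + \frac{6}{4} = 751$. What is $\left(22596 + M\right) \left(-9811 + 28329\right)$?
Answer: $390674246$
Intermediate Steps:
$f = \frac{1499}{2}$ ($f = - \frac{3}{2} + 751 = \frac{1499}{2} \approx 749.5$)
$M = -1499$ ($M = \left(-2\right) \frac{1499}{2} = -1499$)
$\left(22596 + M\right) \left(-9811 + 28329\right) = \left(22596 - 1499\right) \left(-9811 + 28329\right) = 21097 \cdot 18518 = 390674246$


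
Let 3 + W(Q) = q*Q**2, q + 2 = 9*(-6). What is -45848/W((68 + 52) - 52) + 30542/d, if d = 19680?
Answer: 4405523957/2548038480 ≈ 1.7290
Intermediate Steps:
q = -56 (q = -2 + 9*(-6) = -2 - 54 = -56)
W(Q) = -3 - 56*Q**2
-45848/W((68 + 52) - 52) + 30542/d = -45848/(-3 - 56*((68 + 52) - 52)**2) + 30542/19680 = -45848/(-3 - 56*(120 - 52)**2) + 30542*(1/19680) = -45848/(-3 - 56*68**2) + 15271/9840 = -45848/(-3 - 56*4624) + 15271/9840 = -45848/(-3 - 258944) + 15271/9840 = -45848/(-258947) + 15271/9840 = -45848*(-1/258947) + 15271/9840 = 45848/258947 + 15271/9840 = 4405523957/2548038480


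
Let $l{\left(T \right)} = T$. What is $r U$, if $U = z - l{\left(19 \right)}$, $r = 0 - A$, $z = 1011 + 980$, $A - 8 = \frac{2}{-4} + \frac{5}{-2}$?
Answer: $-9860$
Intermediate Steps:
$A = 5$ ($A = 8 + \left(\frac{2}{-4} + \frac{5}{-2}\right) = 8 + \left(2 \left(- \frac{1}{4}\right) + 5 \left(- \frac{1}{2}\right)\right) = 8 - 3 = 5$)
$z = 1991$
$r = -5$ ($r = 0 - 5 = -5$)
$U = 1972$ ($U = 1991 - 19 = 1972$)
$r U = \left(-5\right) 1972 = -9860$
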